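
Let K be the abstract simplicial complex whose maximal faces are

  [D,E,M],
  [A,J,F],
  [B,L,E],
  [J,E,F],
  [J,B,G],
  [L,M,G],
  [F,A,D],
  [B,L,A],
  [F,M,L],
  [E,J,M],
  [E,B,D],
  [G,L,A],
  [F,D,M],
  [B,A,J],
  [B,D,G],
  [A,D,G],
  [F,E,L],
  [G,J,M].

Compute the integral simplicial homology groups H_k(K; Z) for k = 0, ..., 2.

H_0 = Z,  H_1 = Z ⊕ Z/2Z,  H_2 = 0.

Order the vertices as A < B < D < E < F < G < J < L < M. Listing each simplex with vertices in this order, K has dimension 2 with simplices:

  0-simplices (9): A, B, D, E, F, G, J, L, M
  1-simplices (27): AB, AD, AF, AG, AJ, AL, BD, BE, BG, BJ, BL, DE, DF, DG, DM, EF, EJ, EL, EM, FJ, FL, FM, GJ, GL, GM, JM, LM
  2-simplices (18): ABJ, ABL, ADF, ADG, AFJ, AGL, BDE, BDG, BEL, BGJ, DEM, DFM, EFJ, EFL, EJM, FLM, GJM, GLM

so the chain groups are C_0 ≅ Z^9, C_1 ≅ Z^27, C_2 ≅ Z^18.

The boundary map ∂_1: C_1 → C_0 sends each edge [p,q] (with p < q) to q − p. For instance
  ∂GM = M − G.
The resulting 9×27 matrix has rank 8, and its Smith normal form has invariant factors (1,1,1,1,1,1,1,1).

The boundary map ∂_2: C_2 → C_1 acts by ∂[p,q,r] = [q,r] − [p,r] + [p,q]. For instance
  ∂BDE = DE − BE + BD,
  ∂ABJ = BJ − AJ + AB.
As a 27×18 matrix over Z this has rank 18, with invariant factors (1,1,1,1,1,1,1,1,1,1,1,1,1,1,1,1,1,2).

Reading off H_k = ker ∂_k / im ∂_{k+1}:

  H_0: rank C_0 − rank ∂_1 = 9 − 8 = 1, and the invariant factors of ∂_1 are all 1, so H_0 ≅ Z.
  H_1: rank ker ∂_1 − rank ∂_2 = (27 − 8) − 18 = 1, and ∂_2 has invariant factor 2 > 1, so H_1 ≅ Z ⊕ Z/2Z.
  H_2: rank ker ∂_2 − rank ∂_3 = (18 − 18) − 0 = 0, and there is no ∂_3, so H_2 ≅ 0.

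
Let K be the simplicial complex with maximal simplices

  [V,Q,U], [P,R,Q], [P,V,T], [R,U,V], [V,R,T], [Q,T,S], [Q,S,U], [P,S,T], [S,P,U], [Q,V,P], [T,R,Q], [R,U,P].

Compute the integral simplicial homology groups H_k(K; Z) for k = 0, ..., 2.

H_0 ≅ Z,  H_1 ≅ Z/2,  H_2 = 0.

We work with the vertex ordering P < Q < R < S < T < U < V. The simplices of K, each written with vertices in increasing order, are:

  0-simplices (7): P, Q, R, S, T, U, V
  1-simplices (18): PQ, PR, PS, PT, PU, PV, QR, QS, QT, QU, QV, RT, RU, RV, ST, SU, TV, UV
  2-simplices (12): PQR, PQV, PRU, PST, PSU, PTV, QRT, QST, QSU, QUV, RTV, RUV

so the chain groups are C_0 ≅ Z^7, C_1 ≅ Z^18, C_2 ≅ Z^12.

Boundary ∂_1: C_1 → C_0 maps an edge to its endpoints' difference, ∂[p,q] = q − p. For instance
  ∂QT = T − Q.
As a 7×18 matrix over Z this has rank 6, with invariant factors (1,1,1,1,1,1).

Boundary ∂_2: C_2 → C_1 maps a triangle to the signed sum of its edges. For instance
  ∂RTV = TV − RV + RT,
  ∂PQV = QV − PV + PQ.
As a 18×12 matrix over Z this has rank 12, with invariant factors (1,1,1,1,1,1,1,1,1,1,1,2).

Now H_k = ker ∂_k / im ∂_{k+1}, so:

  H_0: rank C_0 − rank ∂_1 = 7 − 6 = 1, and the invariant factors of ∂_1 are all 1, so H_0 ≅ Z.
  H_1: rank ker ∂_1 − rank ∂_2 = (18 − 6) − 12 = 0, and ∂_2 has invariant factor 2 > 1, so H_1 ≅ Z/2.
  H_2: rank ker ∂_2 − rank ∂_3 = (12 − 12) − 0 = 0, and there is no ∂_3, so H_2 ≅ 0.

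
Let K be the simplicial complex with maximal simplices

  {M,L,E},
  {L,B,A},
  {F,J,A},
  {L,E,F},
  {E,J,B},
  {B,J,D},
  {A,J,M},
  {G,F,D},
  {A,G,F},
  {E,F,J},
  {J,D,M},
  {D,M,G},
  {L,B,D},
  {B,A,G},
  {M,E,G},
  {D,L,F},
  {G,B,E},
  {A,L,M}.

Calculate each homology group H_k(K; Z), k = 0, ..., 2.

Order the vertices as A < B < D < E < F < G < J < L < M. Listing each simplex with vertices in this order, K has dimension 2 with simplices:

  0-simplices (9): A, B, D, E, F, G, J, L, M
  1-simplices (27): AB, AF, AG, AJ, AL, AM, BD, BE, BG, BJ, BL, DF, DG, DJ, DL, DM, EF, EG, EJ, EL, EM, FG, FJ, FL, GM, JM, LM
  2-simplices (18): ABG, ABL, AFG, AFJ, AJM, ALM, BDJ, BDL, BEG, BEJ, DFG, DFL, DGM, DJM, EFJ, EFL, EGM, ELM

Hence C_0 ≅ Z^9, C_1 ≅ Z^27, C_2 ≅ Z^18.

The boundary map ∂_1: C_1 → C_0 is given by ∂[p,q] = [q] − [p]. For instance
  ∂FG = G − F.
As a 9×27 matrix over Z this has rank 8, with invariant factors (1,1,1,1,1,1,1,1).

Boundary ∂_2: C_2 → C_1 acts by ∂[p,q,r] = [q,r] − [p,r] + [p,q]. For instance
  ∂AFJ = FJ − AJ + AF,
  ∂EFJ = FJ − EJ + EF.
The resulting 27×18 matrix has rank 17, and its Smith normal form has invariant factors (1,1,1,1,1,1,1,1,1,1,1,1,1,1,1,1,1).

Now H_k = ker ∂_k / im ∂_{k+1}, so:

  H_0: rank C_0 − rank ∂_1 = 9 − 8 = 1, and the invariant factors of ∂_1 are all 1, so H_0 = Z.
  H_1: rank ker ∂_1 − rank ∂_2 = (27 − 8) − 17 = 2, and the invariant factors of ∂_2 are all 1, so H_1 = Z^2.
  H_2: rank ker ∂_2 − rank ∂_3 = (18 − 17) − 0 = 1, and there is no ∂_3, so H_2 = Z.

(K is a triangulation of the torus T^2.)

H_0 = Z,  H_1 = Z^2,  H_2 = Z.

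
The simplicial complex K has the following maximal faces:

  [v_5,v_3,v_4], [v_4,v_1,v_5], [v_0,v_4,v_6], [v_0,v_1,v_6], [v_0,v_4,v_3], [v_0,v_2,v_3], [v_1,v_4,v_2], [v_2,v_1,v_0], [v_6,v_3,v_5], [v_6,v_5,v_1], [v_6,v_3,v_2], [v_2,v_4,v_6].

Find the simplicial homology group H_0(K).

Order the vertices as v_0 < v_1 < v_2 < v_3 < v_4 < v_5 < v_6. Listing each simplex with vertices in this order, K has dimension 2 with simplices:

  0-simplices (7): [v_0], [v_1], [v_2], [v_3], [v_4], [v_5], [v_6]
  1-simplices (18): (18 of them)
  2-simplices (12): (12 of them)

so the chain groups are C_0 ≅ Z^7, C_1 ≅ Z^18, C_2 ≅ Z^12.

Boundary ∂_1: C_1 → C_0 is given by ∂[p,q] = [q] − [p]. For instance
  ∂[v_0,v_6] = [v_6] − [v_0].
The resulting 7×18 matrix has rank 6, and its Smith normal form has invariant factors (1,1,1,1,1,1).

Boundary ∂_2: C_2 → C_1 maps a triangle to the signed sum of its edges. For instance
  ∂[v_0,v_2,v_3] = [v_2,v_3] − [v_0,v_3] + [v_0,v_2],
  ∂[v_1,v_5,v_6] = [v_5,v_6] − [v_1,v_6] + [v_1,v_5].
As a 18×12 matrix over Z this has rank 12, with invariant factors (1,1,1,1,1,1,1,1,1,1,1,2).

Computing H_k = (kernel of ∂_k) / (image of ∂_{k+1}):

  H_0: rank C_0 − rank ∂_1 = 7 − 6 = 1, and the invariant factors of ∂_1 are all 1, so H_0 = Z.

(K is a triangulation of the real projective plane RP^2.)

H_0 ≅ Z.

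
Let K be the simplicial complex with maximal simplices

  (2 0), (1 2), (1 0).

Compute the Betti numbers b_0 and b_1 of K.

We work with the vertex ordering 0 < 1 < 2. The simplices of K, each written with vertices in increasing order, are:

  0-simplices (3): [0], [1], [2]
  1-simplices (3): [0,1], [0,2], [1,2]

so the chain groups are C_0 ≅ Z^3, C_1 ≅ Z^3.

The boundary map ∂_1: C_1 → C_0 sends each edge [p,q] (with p < q) to q − p.
The resulting 3×3 matrix has rank 2, and its Smith normal form has invariant factors (1,1).

Computing H_k = (kernel of ∂_k) / (image of ∂_{k+1}):

  H_0: rank C_0 − rank ∂_1 = 3 − 2 = 1, and the invariant factors of ∂_1 are all 1, so H_0 ≅ Z.
  H_1: rank ker ∂_1 − rank ∂_2 = (3 − 2) − 0 = 1, and there is no ∂_2, so H_1 ≅ Z.

Hence the Betti numbers are b_0 = 1, b_1 = 1.

b_0 = 1, b_1 = 1.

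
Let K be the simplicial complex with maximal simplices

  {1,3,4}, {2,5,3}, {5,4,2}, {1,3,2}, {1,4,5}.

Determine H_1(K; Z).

Take the total order 1 < 2 < 3 < 4 < 5 on the vertex set. Then K (dimension 2) consists of the simplices:

  0-simplices (5): [1], [2], [3], [4], [5]
  1-simplices (10): [1,2], [1,3], [1,4], [1,5], [2,3], [2,4], [2,5], [3,4], [3,5], [4,5]
  2-simplices (5): [1,2,3], [1,3,4], [1,4,5], [2,3,5], [2,4,5]

Hence C_0 ≅ Z^5, C_1 ≅ Z^10, C_2 ≅ Z^5.

∂_1: C_1 → C_0 is given by ∂[p,q] = [q] − [p]. For instance
  ∂[2,5] = [5] − [2].
As a 5×10 matrix over Z this has rank 4, with invariant factors (1,1,1,1).

∂_2: C_2 → C_1 sends each 2-simplex [p,q,r] to [q,r] − [p,r] + [p,q]. For instance
  ∂[2,4,5] = [4,5] − [2,5] + [2,4],
  ∂[1,2,3] = [2,3] − [1,3] + [1,2].
This gives a 10×5 integer matrix of rank 5; reducing to Smith normal form yields diagonal entries (1,1,1,1,1).

Computing H_k = (kernel of ∂_k) / (image of ∂_{k+1}):

  H_1: rank ker ∂_1 − rank ∂_2 = (10 − 4) − 5 = 1, and the invariant factors of ∂_2 are all 1, so H_1 = Z.

H_1 = Z.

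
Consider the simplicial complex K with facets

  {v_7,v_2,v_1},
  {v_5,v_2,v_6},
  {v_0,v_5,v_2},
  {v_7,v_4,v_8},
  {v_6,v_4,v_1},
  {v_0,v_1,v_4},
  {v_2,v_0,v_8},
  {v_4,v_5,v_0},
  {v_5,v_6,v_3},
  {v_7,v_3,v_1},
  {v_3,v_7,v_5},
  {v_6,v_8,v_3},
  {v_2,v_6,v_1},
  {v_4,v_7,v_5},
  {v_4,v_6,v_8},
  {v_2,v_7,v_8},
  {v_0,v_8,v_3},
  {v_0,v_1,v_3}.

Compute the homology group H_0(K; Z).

Take the total order v_0 < v_1 < v_2 < v_3 < v_4 < v_5 < v_6 < v_7 < v_8 on the vertex set. Then K (dimension 2) consists of the simplices:

  0-simplices (9): [v_0], [v_1], [v_2], [v_3], [v_4], [v_5], [v_6], [v_7], [v_8]
  1-simplices (27): (27 of them)
  2-simplices (18): (18 of them)

giving chain groups C_0 ≅ Z^9, C_1 ≅ Z^27, C_2 ≅ Z^18.

∂_1: C_1 → C_0 sends each edge [p,q] (with p < q) to q − p. For instance
  ∂[v_0,v_5] = [v_5] − [v_0].
This gives a 9×27 integer matrix of rank 8; reducing to Smith normal form yields diagonal entries (1,1,1,1,1,1,1,1).

Boundary ∂_2: C_2 → C_1 acts by ∂[p,q,r] = [q,r] − [p,r] + [p,q]. For instance
  ∂[v_0,v_1,v_4] = [v_1,v_4] − [v_0,v_4] + [v_0,v_1],
  ∂[v_3,v_6,v_8] = [v_6,v_8] − [v_3,v_8] + [v_3,v_6].
The resulting 27×18 matrix has rank 17, and its Smith normal form has invariant factors (1,1,1,1,1,1,1,1,1,1,1,1,1,1,1,1,1).

Now H_k = ker ∂_k / im ∂_{k+1}, so:

  H_0: rank C_0 − rank ∂_1 = 9 − 8 = 1, and the invariant factors of ∂_1 are all 1, so H_0 = Z.

H_0 = Z.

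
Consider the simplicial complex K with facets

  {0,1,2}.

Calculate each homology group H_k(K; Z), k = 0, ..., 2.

Fix the vertex order 0 < 1 < 2 and write every simplex with vertices in increasing order. Then dim K = 2 and the simplices of K are:

  0-simplices (3): [0], [1], [2]
  1-simplices (3): [0,1], [0,2], [1,2]
  2-simplices (1): [0,1,2]

Hence C_0 ≅ Z^3, C_1 ≅ Z^3, C_2 ≅ Z^1.

∂_1: C_1 → C_0 sends each edge [p,q] (with p < q) to q − p.
This gives a 3×3 integer matrix of rank 2; reducing to Smith normal form yields diagonal entries (1,1).

The boundary map ∂_2: C_2 → C_1 maps a triangle to the signed sum of its edges. For instance
  ∂[0,1,2] = [1,2] − [0,2] + [0,1].
This gives a 3×1 integer matrix of rank 1; reducing to Smith normal form yields diagonal entries (1).

Computing H_k = (kernel of ∂_k) / (image of ∂_{k+1}):

  H_0: rank C_0 − rank ∂_1 = 3 − 2 = 1, and the invariant factors of ∂_1 are all 1, so H_0 = Z.
  H_1: rank ker ∂_1 − rank ∂_2 = (3 − 2) − 1 = 0, and the invariant factors of ∂_2 are all 1, so H_1 = 0.
  H_2: rank ker ∂_2 − rank ∂_3 = (1 − 1) − 0 = 0, and there is no ∂_3, so H_2 = 0.

As a check, the Euler characteristic is 3 − 3 + 1 = 1, which agrees with 1 − 0 + 0 = 1.
(K is a triangulation of the 2-simplex.)

H_0 ≅ Z,  H_1 = 0,  H_2 = 0.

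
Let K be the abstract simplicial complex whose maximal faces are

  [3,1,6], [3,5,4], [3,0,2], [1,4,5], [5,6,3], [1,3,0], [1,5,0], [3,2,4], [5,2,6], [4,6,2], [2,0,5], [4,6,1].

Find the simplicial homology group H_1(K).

H_1 ≅ Z/2Z.

Take the total order 0 < 1 < 2 < 3 < 4 < 5 < 6 on the vertex set. Then K (dimension 2) consists of the simplices:

  0-simplices (7): [0], [1], [2], [3], [4], [5], [6]
  1-simplices (18): [0,1], [0,2], [0,3], [0,5], [1,3], [1,4], [1,5], [1,6], [2,3], [2,4], [2,5], [2,6], [3,4], [3,5], [3,6], [4,5], [4,6], [5,6]
  2-simplices (12): [0,1,3], [0,1,5], [0,2,3], [0,2,5], [1,3,6], [1,4,5], [1,4,6], [2,3,4], [2,4,6], [2,5,6], [3,4,5], [3,5,6]

giving chain groups C_0 ≅ Z^7, C_1 ≅ Z^18, C_2 ≅ Z^12.

Boundary ∂_1: C_1 → C_0 maps an edge to its endpoints' difference, ∂[p,q] = q − p. For instance
  ∂[2,5] = [5] − [2].
The resulting 7×18 matrix has rank 6, and its Smith normal form has invariant factors (1,1,1,1,1,1).

Boundary ∂_2: C_2 → C_1 maps a triangle to the signed sum of its edges. For instance
  ∂[1,4,6] = [4,6] − [1,6] + [1,4],
  ∂[0,1,5] = [1,5] − [0,5] + [0,1].
As a 18×12 matrix over Z this has rank 12, with invariant factors (1,1,1,1,1,1,1,1,1,1,1,2).

From H_k ≅ ker(∂_k) / im(∂_{k+1}) we obtain:

  H_1: rank ker ∂_1 − rank ∂_2 = (18 − 6) − 12 = 0, and ∂_2 has invariant factor 2 > 1, so H_1 = Z/2Z.

(K is a triangulation of the real projective plane RP^2.)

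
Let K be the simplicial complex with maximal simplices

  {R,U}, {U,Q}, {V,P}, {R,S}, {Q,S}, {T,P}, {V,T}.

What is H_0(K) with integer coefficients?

Order the vertices as P < Q < R < S < T < U < V. Listing each simplex with vertices in this order, K has dimension 1 with simplices:

  0-simplices (7): P, Q, R, S, T, U, V
  1-simplices (7): PT, PV, QS, QU, RS, RU, TV

so the chain groups are C_0 ≅ Z^7, C_1 ≅ Z^7.

Boundary ∂_1: C_1 → C_0 is given by ∂[p,q] = [q] − [p].
As a 7×7 matrix over Z this has rank 5, with invariant factors (1,1,1,1,1).

Computing H_k = (kernel of ∂_k) / (image of ∂_{k+1}):

  H_0: rank C_0 − rank ∂_1 = 7 − 5 = 2, and the invariant factors of ∂_1 are all 1, so H_0 = Z^2.

(K is a triangulation of the disjoint union of the circle S^1 and the circle S^1.)

H_0 ≅ Z^2.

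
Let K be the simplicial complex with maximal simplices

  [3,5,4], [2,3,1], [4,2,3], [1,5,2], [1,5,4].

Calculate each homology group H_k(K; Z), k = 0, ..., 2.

Take the total order 1 < 2 < 3 < 4 < 5 on the vertex set. Then K (dimension 2) consists of the simplices:

  0-simplices (5): [1], [2], [3], [4], [5]
  1-simplices (10): [1,2], [1,3], [1,4], [1,5], [2,3], [2,4], [2,5], [3,4], [3,5], [4,5]
  2-simplices (5): [1,2,3], [1,2,5], [1,4,5], [2,3,4], [3,4,5]

giving chain groups C_0 ≅ Z^5, C_1 ≅ Z^10, C_2 ≅ Z^5.

The boundary map ∂_1: C_1 → C_0 sends each edge [p,q] (with p < q) to q − p. For instance
  ∂[1,4] = [4] − [1].
This gives a 5×10 integer matrix of rank 4; reducing to Smith normal form yields diagonal entries (1,1,1,1).

∂_2: C_2 → C_1 maps a triangle to the signed sum of its edges. For instance
  ∂[3,4,5] = [4,5] − [3,5] + [3,4],
  ∂[1,2,5] = [2,5] − [1,5] + [1,2].
The resulting 10×5 matrix has rank 5, and its Smith normal form has invariant factors (1,1,1,1,1).

Reading off H_k = ker ∂_k / im ∂_{k+1}:

  H_0: rank C_0 − rank ∂_1 = 5 − 4 = 1, and the invariant factors of ∂_1 are all 1, so H_0 = Z.
  H_1: rank ker ∂_1 − rank ∂_2 = (10 − 4) − 5 = 1, and the invariant factors of ∂_2 are all 1, so H_1 = Z.
  H_2: rank ker ∂_2 − rank ∂_3 = (5 − 5) − 0 = 0, and there is no ∂_3, so H_2 = 0.

(K is a triangulation of the Möbius band.)

H_0 = Z,  H_1 = Z,  H_2 = 0.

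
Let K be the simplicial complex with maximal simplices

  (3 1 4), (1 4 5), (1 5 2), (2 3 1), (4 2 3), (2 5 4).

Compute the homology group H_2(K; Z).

H_2 ≅ Z.

We work with the vertex ordering 1 < 2 < 3 < 4 < 5. The simplices of K, each written with vertices in increasing order, are:

  0-simplices (5): [1], [2], [3], [4], [5]
  1-simplices (9): [1,2], [1,3], [1,4], [1,5], [2,3], [2,4], [2,5], [3,4], [4,5]
  2-simplices (6): [1,2,3], [1,2,5], [1,3,4], [1,4,5], [2,3,4], [2,4,5]

giving chain groups C_0 ≅ Z^5, C_1 ≅ Z^9, C_2 ≅ Z^6.

∂_1: C_1 → C_0 is given by ∂[p,q] = [q] − [p]. For instance
  ∂[1,2] = [2] − [1].
As a 5×9 matrix over Z this has rank 4, with invariant factors (1,1,1,1).

Boundary ∂_2: C_2 → C_1 maps a triangle to the signed sum of its edges. For instance
  ∂[2,4,5] = [4,5] − [2,5] + [2,4],
  ∂[1,2,3] = [2,3] − [1,3] + [1,2].
The resulting 9×6 matrix has rank 5, and its Smith normal form has invariant factors (1,1,1,1,1).

Computing H_k = (kernel of ∂_k) / (image of ∂_{k+1}):

  H_2: rank ker ∂_2 − rank ∂_3 = (6 − 5) − 0 = 1, and there is no ∂_3, so H_2 ≅ Z.

(K is a triangulation of the 2-sphere S^2.)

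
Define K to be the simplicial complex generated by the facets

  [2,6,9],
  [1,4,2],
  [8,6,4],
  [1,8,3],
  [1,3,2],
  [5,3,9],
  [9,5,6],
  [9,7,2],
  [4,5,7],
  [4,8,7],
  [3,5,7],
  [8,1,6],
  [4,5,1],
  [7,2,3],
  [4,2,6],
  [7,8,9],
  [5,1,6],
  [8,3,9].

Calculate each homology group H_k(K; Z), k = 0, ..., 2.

H_0 = Z,  H_1 = Z ⊕ Z/2Z,  H_2 = 0.

Take the total order 1 < 2 < 3 < 4 < 5 < 6 < 7 < 8 < 9 on the vertex set. Then K (dimension 2) consists of the simplices:

  0-simplices (9): [1], [2], [3], [4], [5], [6], [7], [8], [9]
  1-simplices (27): (27 of them)
  2-simplices (18): [1,2,3], [1,2,4], [1,3,8], [1,4,5], [1,5,6], [1,6,8], [2,3,7], [2,4,6], [2,6,9], [2,7,9], [3,5,7], [3,5,9], [3,8,9], [4,5,7], [4,6,8], [4,7,8], [5,6,9], [7,8,9]

giving chain groups C_0 ≅ Z^9, C_1 ≅ Z^27, C_2 ≅ Z^18.

The boundary map ∂_1: C_1 → C_0 is given by ∂[p,q] = [q] − [p]. For instance
  ∂[8,9] = [9] − [8].
The 9×27 boundary matrix has rank 8 and Smith normal form diag(1,1,1,1,1,1,1,1).

The boundary map ∂_2: C_2 → C_1 sends each 2-simplex [p,q,r] to [q,r] − [p,r] + [p,q]. For instance
  ∂[4,7,8] = [7,8] − [4,8] + [4,7],
  ∂[1,4,5] = [4,5] − [1,5] + [1,4].
As a 27×18 matrix over Z this has rank 18, with invariant factors (1,1,1,1,1,1,1,1,1,1,1,1,1,1,1,1,1,2).

Reading off H_k = ker ∂_k / im ∂_{k+1}:

  H_0: rank C_0 − rank ∂_1 = 9 − 8 = 1, and the invariant factors of ∂_1 are all 1, so H_0 = Z.
  H_1: rank ker ∂_1 − rank ∂_2 = (27 − 8) − 18 = 1, and ∂_2 has invariant factor 2 > 1, so H_1 = Z ⊕ Z/2Z.
  H_2: rank ker ∂_2 − rank ∂_3 = (18 − 18) − 0 = 0, and there is no ∂_3, so H_2 = 0.

(K is a triangulation of the Klein bottle.)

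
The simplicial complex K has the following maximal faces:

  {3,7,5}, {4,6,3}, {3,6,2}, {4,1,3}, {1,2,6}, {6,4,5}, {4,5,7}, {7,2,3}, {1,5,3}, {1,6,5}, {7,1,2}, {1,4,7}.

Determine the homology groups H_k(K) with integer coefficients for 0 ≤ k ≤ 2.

We work with the vertex ordering 1 < 2 < 3 < 4 < 5 < 6 < 7. The simplices of K, each written with vertices in increasing order, are:

  0-simplices (7): [1], [2], [3], [4], [5], [6], [7]
  1-simplices (18): [1,2], [1,3], [1,4], [1,5], [1,6], [1,7], [2,3], [2,6], [2,7], [3,4], [3,5], [3,6], [3,7], [4,5], [4,6], [4,7], [5,6], [5,7]
  2-simplices (12): [1,2,6], [1,2,7], [1,3,4], [1,3,5], [1,4,7], [1,5,6], [2,3,6], [2,3,7], [3,4,6], [3,5,7], [4,5,6], [4,5,7]

so the chain groups are C_0 ≅ Z^7, C_1 ≅ Z^18, C_2 ≅ Z^12.

The boundary map ∂_1: C_1 → C_0 maps an edge to its endpoints' difference, ∂[p,q] = q − p.
The resulting 7×18 matrix has rank 6, and its Smith normal form has invariant factors (1,1,1,1,1,1).

Boundary ∂_2: C_2 → C_1 acts by ∂[p,q,r] = [q,r] − [p,r] + [p,q]. For instance
  ∂[3,5,7] = [5,7] − [3,7] + [3,5],
  ∂[3,4,6] = [4,6] − [3,6] + [3,4].
The 18×12 boundary matrix has rank 12 and Smith normal form diag(1,1,1,1,1,1,1,1,1,1,1,2).

Reading off H_k = ker ∂_k / im ∂_{k+1}:

  H_0: rank C_0 − rank ∂_1 = 7 − 6 = 1, and the invariant factors of ∂_1 are all 1, so H_0 = Z.
  H_1: rank ker ∂_1 − rank ∂_2 = (18 − 6) − 12 = 0, and ∂_2 has invariant factor 2 > 1, so H_1 = Z/2.
  H_2: rank ker ∂_2 − rank ∂_3 = (12 − 12) − 0 = 0, and there is no ∂_3, so H_2 = 0.

(K is a triangulation of the real projective plane RP^2.)

H_0 ≅ Z,  H_1 ≅ Z/2,  H_2 = 0.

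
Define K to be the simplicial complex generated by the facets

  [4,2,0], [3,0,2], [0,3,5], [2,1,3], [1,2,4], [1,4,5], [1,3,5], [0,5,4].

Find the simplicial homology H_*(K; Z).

H_0 ≅ Z,  H_1 = 0,  H_2 ≅ Z.

Take the total order 0 < 1 < 2 < 3 < 4 < 5 on the vertex set. Then K (dimension 2) consists of the simplices:

  0-simplices (6): [0], [1], [2], [3], [4], [5]
  1-simplices (12): [0,2], [0,3], [0,4], [0,5], [1,2], [1,3], [1,4], [1,5], [2,3], [2,4], [3,5], [4,5]
  2-simplices (8): [0,2,3], [0,2,4], [0,3,5], [0,4,5], [1,2,3], [1,2,4], [1,3,5], [1,4,5]

giving chain groups C_0 ≅ Z^6, C_1 ≅ Z^12, C_2 ≅ Z^8.

The boundary map ∂_1: C_1 → C_0 is given by ∂[p,q] = [q] − [p]. For instance
  ∂[1,5] = [5] − [1].
The resulting 6×12 matrix has rank 5, and its Smith normal form has invariant factors (1,1,1,1,1).

Boundary ∂_2: C_2 → C_1 sends each 2-simplex [p,q,r] to [q,r] − [p,r] + [p,q]. For instance
  ∂[0,3,5] = [3,5] − [0,5] + [0,3],
  ∂[0,2,4] = [2,4] − [0,4] + [0,2].
As a 12×8 matrix over Z this has rank 7, with invariant factors (1,1,1,1,1,1,1).

Now H_k = ker ∂_k / im ∂_{k+1}, so:

  H_0: rank C_0 − rank ∂_1 = 6 − 5 = 1, and the invariant factors of ∂_1 are all 1, so H_0 ≅ Z.
  H_1: rank ker ∂_1 − rank ∂_2 = (12 − 5) − 7 = 0, and the invariant factors of ∂_2 are all 1, so H_1 ≅ 0.
  H_2: rank ker ∂_2 − rank ∂_3 = (8 − 7) − 0 = 1, and there is no ∂_3, so H_2 ≅ Z.

As a check, the Euler characteristic is 6 − 12 + 8 = 2, which agrees with 1 − 0 + 1 = 2.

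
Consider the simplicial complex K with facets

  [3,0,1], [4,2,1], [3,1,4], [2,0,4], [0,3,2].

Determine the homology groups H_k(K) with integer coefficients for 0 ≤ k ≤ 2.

Take the total order 0 < 1 < 2 < 3 < 4 on the vertex set. Then K (dimension 2) consists of the simplices:

  0-simplices (5): [0], [1], [2], [3], [4]
  1-simplices (10): [0,1], [0,2], [0,3], [0,4], [1,2], [1,3], [1,4], [2,3], [2,4], [3,4]
  2-simplices (5): [0,1,3], [0,2,3], [0,2,4], [1,2,4], [1,3,4]

giving chain groups C_0 ≅ Z^5, C_1 ≅ Z^10, C_2 ≅ Z^5.

Boundary ∂_1: C_1 → C_0 maps an edge to its endpoints' difference, ∂[p,q] = q − p. For instance
  ∂[2,4] = [4] − [2].
The resulting 5×10 matrix has rank 4, and its Smith normal form has invariant factors (1,1,1,1).

Boundary ∂_2: C_2 → C_1 sends each 2-simplex [p,q,r] to [q,r] − [p,r] + [p,q]. For instance
  ∂[0,2,4] = [2,4] − [0,4] + [0,2],
  ∂[1,2,4] = [2,4] − [1,4] + [1,2].
The resulting 10×5 matrix has rank 5, and its Smith normal form has invariant factors (1,1,1,1,1).

Computing H_k = (kernel of ∂_k) / (image of ∂_{k+1}):

  H_0: rank C_0 − rank ∂_1 = 5 − 4 = 1, and the invariant factors of ∂_1 are all 1, so H_0 ≅ Z.
  H_1: rank ker ∂_1 − rank ∂_2 = (10 − 4) − 5 = 1, and the invariant factors of ∂_2 are all 1, so H_1 ≅ Z.
  H_2: rank ker ∂_2 − rank ∂_3 = (5 − 5) − 0 = 0, and there is no ∂_3, so H_2 ≅ 0.

(K is a triangulation of the Möbius band.)

H_0 ≅ Z,  H_1 ≅ Z,  H_2 = 0.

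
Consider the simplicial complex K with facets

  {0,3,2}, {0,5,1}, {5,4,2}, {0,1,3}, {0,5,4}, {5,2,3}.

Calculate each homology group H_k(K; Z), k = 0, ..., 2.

We work with the vertex ordering 0 < 1 < 2 < 3 < 4 < 5. The simplices of K, each written with vertices in increasing order, are:

  0-simplices (6): [0], [1], [2], [3], [4], [5]
  1-simplices (12): [0,1], [0,2], [0,3], [0,4], [0,5], [1,3], [1,5], [2,3], [2,4], [2,5], [3,5], [4,5]
  2-simplices (6): [0,1,3], [0,1,5], [0,2,3], [0,4,5], [2,3,5], [2,4,5]

Hence C_0 ≅ Z^6, C_1 ≅ Z^12, C_2 ≅ Z^6.

The boundary map ∂_1: C_1 → C_0 is given by ∂[p,q] = [q] − [p]. For instance
  ∂[4,5] = [5] − [4].
The 6×12 boundary matrix has rank 5 and Smith normal form diag(1,1,1,1,1).

The boundary map ∂_2: C_2 → C_1 acts by ∂[p,q,r] = [q,r] − [p,r] + [p,q]. For instance
  ∂[0,2,3] = [2,3] − [0,3] + [0,2],
  ∂[0,1,3] = [1,3] − [0,3] + [0,1].
The 12×6 boundary matrix has rank 6 and Smith normal form diag(1,1,1,1,1,1).

From H_k ≅ ker(∂_k) / im(∂_{k+1}) we obtain:

  H_0: rank C_0 − rank ∂_1 = 6 − 5 = 1, and the invariant factors of ∂_1 are all 1, so H_0 = Z.
  H_1: rank ker ∂_1 − rank ∂_2 = (12 − 5) − 6 = 1, and the invariant factors of ∂_2 are all 1, so H_1 = Z.
  H_2: rank ker ∂_2 − rank ∂_3 = (6 − 6) − 0 = 0, and there is no ∂_3, so H_2 = 0.

(K is a triangulation of the cylinder S^1 x I.)

H_0 = Z,  H_1 = Z,  H_2 = 0.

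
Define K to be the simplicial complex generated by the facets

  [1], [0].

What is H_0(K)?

H_0 = Z^2.

We work with the vertex ordering 0 < 1. The simplices of K, each written with vertices in increasing order, are:

  0-simplices (2): [0], [1]

Hence C_0 ≅ Z^2.

Now H_k = ker ∂_k / im ∂_{k+1}, so:

  H_0: rank C_0 − rank ∂_1 = 2 − 0 = 2, and there is no ∂_1, so H_0 = Z^2.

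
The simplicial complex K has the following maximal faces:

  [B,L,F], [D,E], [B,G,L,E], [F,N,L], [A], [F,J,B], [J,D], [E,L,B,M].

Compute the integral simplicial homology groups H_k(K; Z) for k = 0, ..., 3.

We work with the vertex ordering A < B < D < E < F < G < J < L < M < N. The simplices of K, each written with vertices in increasing order, are:

  0-simplices (10): A, B, D, E, F, G, J, L, M, N
  1-simplices (17): BE, BF, BG, BJ, BL, BM, DE, DJ, EG, EL, EM, FJ, FL, FN, GL, LM, LN
  2-simplices (10): BEG, BEL, BEM, BFJ, BFL, BGL, BLM, EGL, ELM, FLN
  3-simplices (2): BEGL, BELM

so the chain groups are C_0 ≅ Z^10, C_1 ≅ Z^17, C_2 ≅ Z^10, C_3 ≅ Z^2.

The boundary map ∂_1: C_1 → C_0 is given by ∂[p,q] = [q] − [p].
The resulting 10×17 matrix has rank 8, and its Smith normal form has invariant factors (1,1,1,1,1,1,1,1).

∂_2: C_2 → C_1 maps a triangle to the signed sum of its edges. For instance
  ∂EGL = GL − EL + EG,
  ∂ELM = LM − EM + EL.
This gives a 17×10 integer matrix of rank 8; reducing to Smith normal form yields diagonal entries (1,1,1,1,1,1,1,1).

The boundary map ∂_3: C_3 → C_2 sends each 3-simplex σ to the alternating sum Σ_i (−1)^i (σ with its i-th vertex removed). For instance
  ∂BEGL = EGL − BGL + BEL − BEG,
  ∂BELM = ELM − BLM + BEM − BEL.
This gives a 10×2 integer matrix of rank 2; reducing to Smith normal form yields diagonal entries (1,1).

From H_k ≅ ker(∂_k) / im(∂_{k+1}) we obtain:

  H_0: rank C_0 − rank ∂_1 = 10 − 8 = 2, and the invariant factors of ∂_1 are all 1, so H_0 ≅ Z^2.
  H_1: rank ker ∂_1 − rank ∂_2 = (17 − 8) − 8 = 1, and the invariant factors of ∂_2 are all 1, so H_1 ≅ Z.
  H_2: rank ker ∂_2 − rank ∂_3 = (10 − 8) − 2 = 0, and the invariant factors of ∂_3 are all 1, so H_2 ≅ 0.
  H_3: rank ker ∂_3 − rank ∂_4 = (2 − 2) − 0 = 0, and there is no ∂_4, so H_3 ≅ 0.

H_0 ≅ Z^2,  H_1 ≅ Z,  H_2 = 0,  H_3 = 0.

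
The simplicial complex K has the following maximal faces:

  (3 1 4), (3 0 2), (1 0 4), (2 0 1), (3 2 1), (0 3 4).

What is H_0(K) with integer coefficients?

K has 5 vertices, 9 edges, 6 triangles.
rank ∂_0 = 0, rank ∂_1 = 4 ⇒ b_0 = 5 − 0 − 4 = 1; all invariant factors of ∂_1 are 1 so no torsion. So H_0 = Z.

H_0 ≅ Z.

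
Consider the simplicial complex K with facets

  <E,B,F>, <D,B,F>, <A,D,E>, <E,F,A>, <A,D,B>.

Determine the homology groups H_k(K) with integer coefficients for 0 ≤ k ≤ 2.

H_0 ≅ Z,  H_1 ≅ Z,  H_2 = 0.

K has 5 vertices, 10 edges, 5 triangles.
rank ∂_0 = 0, rank ∂_1 = 4 ⇒ b_0 = 5 − 0 − 4 = 1; all invariant factors of ∂_1 are 1 so no torsion. So H_0 ≅ Z.
rank ∂_1 = 4, rank ∂_2 = 5 ⇒ b_1 = 10 − 4 − 5 = 1; all invariant factors of ∂_2 are 1 so no torsion. So H_1 ≅ Z.
rank ∂_2 = 5, rank ∂_3 = 0 ⇒ b_2 = 5 − 5 − 0 = 0. So H_2 ≅ 0.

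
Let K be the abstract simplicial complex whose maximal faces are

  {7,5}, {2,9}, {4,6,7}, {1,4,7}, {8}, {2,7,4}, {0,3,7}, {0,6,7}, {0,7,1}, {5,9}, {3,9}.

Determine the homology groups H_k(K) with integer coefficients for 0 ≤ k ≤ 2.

H_0 ≅ Z^2,  H_1 ≅ Z^2,  H_2 = 0.

Fix the vertex order 0 < 1 < 2 < 3 < 4 < 5 < 6 < 7 < 8 < 9 and write every simplex with vertices in increasing order. Then dim K = 2 and the simplices of K are:

  0-simplices (10): [0], [1], [2], [3], [4], [5], [6], [7], [8], [9]
  1-simplices (16): [0,1], [0,3], [0,6], [0,7], [1,4], [1,7], [2,4], [2,7], [2,9], [3,7], [3,9], [4,6], [4,7], [5,7], [5,9], [6,7]
  2-simplices (6): [0,1,7], [0,3,7], [0,6,7], [1,4,7], [2,4,7], [4,6,7]

giving chain groups C_0 ≅ Z^10, C_1 ≅ Z^16, C_2 ≅ Z^6.

∂_1: C_1 → C_0 maps an edge to its endpoints' difference, ∂[p,q] = q − p.
The 10×16 boundary matrix has rank 8 and Smith normal form diag(1,1,1,1,1,1,1,1).

Boundary ∂_2: C_2 → C_1 acts by ∂[p,q,r] = [q,r] − [p,r] + [p,q]. For instance
  ∂[0,1,7] = [1,7] − [0,7] + [0,1],
  ∂[0,3,7] = [3,7] − [0,7] + [0,3].
As a 16×6 matrix over Z this has rank 6, with invariant factors (1,1,1,1,1,1).

Now H_k = ker ∂_k / im ∂_{k+1}, so:

  H_0: rank C_0 − rank ∂_1 = 10 − 8 = 2, and the invariant factors of ∂_1 are all 1, so H_0 ≅ Z^2.
  H_1: rank ker ∂_1 − rank ∂_2 = (16 − 8) − 6 = 2, and the invariant factors of ∂_2 are all 1, so H_1 ≅ Z^2.
  H_2: rank ker ∂_2 − rank ∂_3 = (6 − 6) − 0 = 0, and there is no ∂_3, so H_2 ≅ 0.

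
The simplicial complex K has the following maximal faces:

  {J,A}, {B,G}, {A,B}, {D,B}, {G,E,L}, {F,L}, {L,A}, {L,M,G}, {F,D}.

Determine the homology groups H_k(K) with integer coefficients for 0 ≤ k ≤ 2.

H_0 ≅ Z,  H_1 ≅ Z^2,  H_2 = 0.

Fix the vertex order A < B < D < E < F < G < J < L < M and write every simplex with vertices in increasing order. Then dim K = 2 and the simplices of K are:

  0-simplices (9): A, B, D, E, F, G, J, L, M
  1-simplices (12): AB, AJ, AL, BD, BG, DF, EG, EL, FL, GL, GM, LM
  2-simplices (2): EGL, GLM

giving chain groups C_0 ≅ Z^9, C_1 ≅ Z^12, C_2 ≅ Z^2.

The boundary map ∂_1: C_1 → C_0 is given by ∂[p,q] = [q] − [p].
The 9×12 boundary matrix has rank 8 and Smith normal form diag(1,1,1,1,1,1,1,1).

∂_2: C_2 → C_1 maps a triangle to the signed sum of its edges. For instance
  ∂EGL = GL − EL + EG,
  ∂GLM = LM − GM + GL.
This gives a 12×2 integer matrix of rank 2; reducing to Smith normal form yields diagonal entries (1,1).

Now H_k = ker ∂_k / im ∂_{k+1}, so:

  H_0: rank C_0 − rank ∂_1 = 9 − 8 = 1, and the invariant factors of ∂_1 are all 1, so H_0 ≅ Z.
  H_1: rank ker ∂_1 − rank ∂_2 = (12 − 8) − 2 = 2, and the invariant factors of ∂_2 are all 1, so H_1 ≅ Z^2.
  H_2: rank ker ∂_2 − rank ∂_3 = (2 − 2) − 0 = 0, and there is no ∂_3, so H_2 ≅ 0.

As a check, the Euler characteristic is 9 − 12 + 2 = -1, which agrees with 1 − 2 + 0 = -1.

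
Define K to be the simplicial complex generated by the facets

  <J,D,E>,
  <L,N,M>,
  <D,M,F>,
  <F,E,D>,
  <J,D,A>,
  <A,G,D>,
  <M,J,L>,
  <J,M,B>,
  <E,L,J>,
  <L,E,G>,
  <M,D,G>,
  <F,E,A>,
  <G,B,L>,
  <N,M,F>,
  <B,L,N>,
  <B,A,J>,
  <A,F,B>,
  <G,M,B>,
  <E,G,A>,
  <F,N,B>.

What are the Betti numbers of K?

b_0 = 1, b_1 = 1, b_2 = 0.

Fix the vertex order A < B < D < E < F < G < J < L < M < N and write every simplex with vertices in increasing order. Then dim K = 2 and the simplices of K are:

  0-simplices (10): A, B, D, E, F, G, J, L, M, N
  1-simplices (30): AB, AD, AE, AF, AG, AJ, BF, BG, BJ, BL, BM, BN, DE, DF, DG, DJ, DM, EF, EG, EJ, EL, FM, FN, GL, GM, JL, JM, LM, LN, MN
  2-simplices (20): ABF, ABJ, ADG, ADJ, AEF, AEG, BFN, BGL, BGM, BJM, BLN, DEF, DEJ, DFM, DGM, EGL, EJL, FMN, JLM, LMN

giving chain groups C_0 ≅ Z^10, C_1 ≅ Z^30, C_2 ≅ Z^20.

The boundary map ∂_1: C_1 → C_0 sends each edge [p,q] (with p < q) to q − p.
The resulting 10×30 matrix has rank 9, and its Smith normal form has invariant factors (1,1,1,1,1,1,1,1,1).

Boundary ∂_2: C_2 → C_1 sends each 2-simplex [p,q,r] to [q,r] − [p,r] + [p,q]. For instance
  ∂AEG = EG − AG + AE,
  ∂BLN = LN − BN + BL.
The resulting 30×20 matrix has rank 20, and its Smith normal form has invariant factors (1,1,1,1,1,1,1,1,1,1,1,1,1,1,1,1,1,1,1,2).

Now H_k = ker ∂_k / im ∂_{k+1}, so:

  H_0: rank C_0 − rank ∂_1 = 10 − 9 = 1, and the invariant factors of ∂_1 are all 1, so H_0 = Z.
  H_1: rank ker ∂_1 − rank ∂_2 = (30 − 9) − 20 = 1, and ∂_2 has invariant factor 2 > 1, so H_1 = Z × Z/2.
  H_2: rank ker ∂_2 − rank ∂_3 = (20 − 20) − 0 = 0, and there is no ∂_3, so H_2 = 0.

Hence the Betti numbers are b_0 = 1, b_1 = 1, b_2 = 0.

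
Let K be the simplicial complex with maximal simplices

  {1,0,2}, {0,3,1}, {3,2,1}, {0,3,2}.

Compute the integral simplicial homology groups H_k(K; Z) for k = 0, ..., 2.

K has 4 vertices, 6 edges, 4 triangles.
rank ∂_0 = 0, rank ∂_1 = 3 ⇒ b_0 = 4 − 0 − 3 = 1; all invariant factors of ∂_1 are 1 so no torsion. So H_0 = Z.
rank ∂_1 = 3, rank ∂_2 = 3 ⇒ b_1 = 6 − 3 − 3 = 0; all invariant factors of ∂_2 are 1 so no torsion. So H_1 = 0.
rank ∂_2 = 3, rank ∂_3 = 0 ⇒ b_2 = 4 − 3 − 0 = 1. So H_2 = Z.

H_0 = Z,  H_1 = 0,  H_2 = Z.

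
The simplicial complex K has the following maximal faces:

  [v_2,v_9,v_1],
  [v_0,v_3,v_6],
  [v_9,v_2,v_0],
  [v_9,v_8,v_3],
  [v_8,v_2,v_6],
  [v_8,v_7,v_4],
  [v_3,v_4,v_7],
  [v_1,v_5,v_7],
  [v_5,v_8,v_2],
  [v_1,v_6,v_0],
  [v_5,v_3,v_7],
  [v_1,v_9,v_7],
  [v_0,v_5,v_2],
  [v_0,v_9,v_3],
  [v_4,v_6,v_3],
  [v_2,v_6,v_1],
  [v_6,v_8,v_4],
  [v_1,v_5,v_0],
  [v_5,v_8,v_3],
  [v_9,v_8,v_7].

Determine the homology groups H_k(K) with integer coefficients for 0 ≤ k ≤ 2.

H_0 = Z,  H_1 = Z ⊕ Z/2,  H_2 = 0.

Order the vertices as v_0 < v_1 < v_2 < v_3 < v_4 < v_5 < v_6 < v_7 < v_8 < v_9. Listing each simplex with vertices in this order, K has dimension 2 with simplices:

  0-simplices (10): [v_0], [v_1], [v_2], [v_3], [v_4], [v_5], [v_6], [v_7], [v_8], [v_9]
  1-simplices (30): (30 of them)
  2-simplices (20): (20 of them)

so the chain groups are C_0 ≅ Z^10, C_1 ≅ Z^30, C_2 ≅ Z^20.

Boundary ∂_1: C_1 → C_0 sends each edge [p,q] (with p < q) to q − p. For instance
  ∂[v_3,v_5] = [v_5] − [v_3].
The resulting 10×30 matrix has rank 9, and its Smith normal form has invariant factors (1,1,1,1,1,1,1,1,1).

The boundary map ∂_2: C_2 → C_1 acts by ∂[p,q,r] = [q,r] − [p,r] + [p,q]. For instance
  ∂[v_7,v_8,v_9] = [v_8,v_9] − [v_7,v_9] + [v_7,v_8],
  ∂[v_1,v_2,v_9] = [v_2,v_9] − [v_1,v_9] + [v_1,v_2].
The resulting 30×20 matrix has rank 20, and its Smith normal form has invariant factors (1,1,1,1,1,1,1,1,1,1,1,1,1,1,1,1,1,1,1,2).

Computing H_k = (kernel of ∂_k) / (image of ∂_{k+1}):

  H_0: rank C_0 − rank ∂_1 = 10 − 9 = 1, and the invariant factors of ∂_1 are all 1, so H_0 = Z.
  H_1: rank ker ∂_1 − rank ∂_2 = (30 − 9) − 20 = 1, and ∂_2 has invariant factor 2 > 1, so H_1 = Z ⊕ Z/2.
  H_2: rank ker ∂_2 − rank ∂_3 = (20 − 20) − 0 = 0, and there is no ∂_3, so H_2 = 0.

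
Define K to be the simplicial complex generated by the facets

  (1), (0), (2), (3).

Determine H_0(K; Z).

H_0 = Z^4.

We work with the vertex ordering 0 < 1 < 2 < 3. The simplices of K, each written with vertices in increasing order, are:

  0-simplices (4): [0], [1], [2], [3]

giving chain groups C_0 ≅ Z^4.

Computing H_k = (kernel of ∂_k) / (image of ∂_{k+1}):

  H_0: rank C_0 − rank ∂_1 = 4 − 0 = 4, and there is no ∂_1, so H_0 = Z^4.

(K is a triangulation of a set of 4 points.)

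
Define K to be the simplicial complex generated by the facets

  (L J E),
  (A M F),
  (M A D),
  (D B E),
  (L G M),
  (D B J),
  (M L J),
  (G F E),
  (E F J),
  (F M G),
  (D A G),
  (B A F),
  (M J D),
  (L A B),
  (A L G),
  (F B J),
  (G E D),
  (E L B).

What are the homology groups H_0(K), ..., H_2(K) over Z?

K has 9 vertices, 27 edges, 18 triangles.
rank ∂_0 = 0, rank ∂_1 = 8 ⇒ b_0 = 9 − 0 − 8 = 1; all invariant factors of ∂_1 are 1 so no torsion. So H_0 ≅ Z.
rank ∂_1 = 8, rank ∂_2 = 18 ⇒ b_1 = 27 − 8 − 18 = 1; ∂_2 has invariant factor(s) [2] giving torsion. So H_1 ≅ Z × Z/2.
rank ∂_2 = 18, rank ∂_3 = 0 ⇒ b_2 = 18 − 18 − 0 = 0. So H_2 ≅ 0.

H_0 ≅ Z,  H_1 ≅ Z × Z/2,  H_2 = 0.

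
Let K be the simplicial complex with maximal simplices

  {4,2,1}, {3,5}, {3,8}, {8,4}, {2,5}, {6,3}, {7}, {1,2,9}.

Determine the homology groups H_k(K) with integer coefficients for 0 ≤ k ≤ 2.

Fix the vertex order 1 < 2 < 3 < 4 < 5 < 6 < 7 < 8 < 9 and write every simplex with vertices in increasing order. Then dim K = 2 and the simplices of K are:

  0-simplices (9): [1], [2], [3], [4], [5], [6], [7], [8], [9]
  1-simplices (10): [1,2], [1,4], [1,9], [2,4], [2,5], [2,9], [3,5], [3,6], [3,8], [4,8]
  2-simplices (2): [1,2,4], [1,2,9]

so the chain groups are C_0 ≅ Z^9, C_1 ≅ Z^10, C_2 ≅ Z^2.

∂_1: C_1 → C_0 maps an edge to its endpoints' difference, ∂[p,q] = q − p. For instance
  ∂[1,2] = [2] − [1].
This gives a 9×10 integer matrix of rank 7; reducing to Smith normal form yields diagonal entries (1,1,1,1,1,1,1).

Boundary ∂_2: C_2 → C_1 maps a triangle to the signed sum of its edges. For instance
  ∂[1,2,4] = [2,4] − [1,4] + [1,2],
  ∂[1,2,9] = [2,9] − [1,9] + [1,2].
The resulting 10×2 matrix has rank 2, and its Smith normal form has invariant factors (1,1).

Reading off H_k = ker ∂_k / im ∂_{k+1}:

  H_0: rank C_0 − rank ∂_1 = 9 − 7 = 2, and the invariant factors of ∂_1 are all 1, so H_0 = Z^2.
  H_1: rank ker ∂_1 − rank ∂_2 = (10 − 7) − 2 = 1, and the invariant factors of ∂_2 are all 1, so H_1 = Z.
  H_2: rank ker ∂_2 − rank ∂_3 = (2 − 2) − 0 = 0, and there is no ∂_3, so H_2 = 0.

As a check, the Euler characteristic is 9 − 10 + 2 = 1, which agrees with 2 − 1 + 0 = 1.

H_0 = Z^2,  H_1 = Z,  H_2 = 0.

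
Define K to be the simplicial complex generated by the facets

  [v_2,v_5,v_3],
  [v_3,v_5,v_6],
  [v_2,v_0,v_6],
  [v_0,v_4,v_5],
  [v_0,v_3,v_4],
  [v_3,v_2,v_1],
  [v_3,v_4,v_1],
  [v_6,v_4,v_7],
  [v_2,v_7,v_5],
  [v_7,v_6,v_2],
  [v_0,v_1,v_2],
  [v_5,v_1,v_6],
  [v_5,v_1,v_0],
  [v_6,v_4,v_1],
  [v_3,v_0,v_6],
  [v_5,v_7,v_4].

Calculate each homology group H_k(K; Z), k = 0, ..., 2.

H_0 ≅ Z,  H_1 ≅ Z^2,  H_2 ≅ Z.

We work with the vertex ordering v_0 < v_1 < v_2 < v_3 < v_4 < v_5 < v_6 < v_7. The simplices of K, each written with vertices in increasing order, are:

  0-simplices (8): [v_0], [v_1], [v_2], [v_3], [v_4], [v_5], [v_6], [v_7]
  1-simplices (24): (24 of them)
  2-simplices (16): (16 of them)

giving chain groups C_0 ≅ Z^8, C_1 ≅ Z^24, C_2 ≅ Z^16.

The boundary map ∂_1: C_1 → C_0 sends each edge [p,q] (with p < q) to q − p. For instance
  ∂[v_1,v_4] = [v_4] − [v_1].
As a 8×24 matrix over Z this has rank 7, with invariant factors (1,1,1,1,1,1,1).

The boundary map ∂_2: C_2 → C_1 maps a triangle to the signed sum of its edges. For instance
  ∂[v_1,v_3,v_4] = [v_3,v_4] − [v_1,v_4] + [v_1,v_3],
  ∂[v_4,v_6,v_7] = [v_6,v_7] − [v_4,v_7] + [v_4,v_6].
As a 24×16 matrix over Z this has rank 15, with invariant factors (1,1,1,1,1,1,1,1,1,1,1,1,1,1,1).

Now H_k = ker ∂_k / im ∂_{k+1}, so:

  H_0: rank C_0 − rank ∂_1 = 8 − 7 = 1, and the invariant factors of ∂_1 are all 1, so H_0 ≅ Z.
  H_1: rank ker ∂_1 − rank ∂_2 = (24 − 7) − 15 = 2, and the invariant factors of ∂_2 are all 1, so H_1 ≅ Z^2.
  H_2: rank ker ∂_2 − rank ∂_3 = (16 − 15) − 0 = 1, and there is no ∂_3, so H_2 ≅ Z.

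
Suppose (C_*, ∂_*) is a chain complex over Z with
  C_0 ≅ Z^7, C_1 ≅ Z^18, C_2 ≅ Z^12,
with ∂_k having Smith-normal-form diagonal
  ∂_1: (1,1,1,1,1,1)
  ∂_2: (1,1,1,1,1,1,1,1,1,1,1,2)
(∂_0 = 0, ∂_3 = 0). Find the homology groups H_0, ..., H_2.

H_0 ≅ Z,  H_1 ≅ Z/2,  H_2 = 0.

H_0: b_0 = 7 − 0 − 6 = 1; torsion from ∂_1 factors > 1: none. So H_0 ≅ Z.
H_1: b_1 = 18 − 6 − 12 = 0; torsion from ∂_2 factors > 1: [2]. So H_1 ≅ Z/2.
H_2: b_2 = 12 − 12 − 0 = 0; torsion from ∂_3 factors > 1: none. So H_2 ≅ 0.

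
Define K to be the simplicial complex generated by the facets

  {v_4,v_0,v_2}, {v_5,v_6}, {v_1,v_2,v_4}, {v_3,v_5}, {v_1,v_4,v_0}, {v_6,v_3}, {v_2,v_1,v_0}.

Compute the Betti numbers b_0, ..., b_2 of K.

b_0 = 2, b_1 = 1, b_2 = 1.

We work with the vertex ordering v_0 < v_1 < v_2 < v_3 < v_4 < v_5 < v_6. The simplices of K, each written with vertices in increasing order, are:

  0-simplices (7): [v_0], [v_1], [v_2], [v_3], [v_4], [v_5], [v_6]
  1-simplices (9): [v_0,v_1], [v_0,v_2], [v_0,v_4], [v_1,v_2], [v_1,v_4], [v_2,v_4], [v_3,v_5], [v_3,v_6], [v_5,v_6]
  2-simplices (4): [v_0,v_1,v_2], [v_0,v_1,v_4], [v_0,v_2,v_4], [v_1,v_2,v_4]

giving chain groups C_0 ≅ Z^7, C_1 ≅ Z^9, C_2 ≅ Z^4.

The boundary map ∂_1: C_1 → C_0 sends each edge [p,q] (with p < q) to q − p.
This gives a 7×9 integer matrix of rank 5; reducing to Smith normal form yields diagonal entries (1,1,1,1,1).

∂_2: C_2 → C_1 sends each 2-simplex [p,q,r] to [q,r] − [p,r] + [p,q]. For instance
  ∂[v_0,v_1,v_2] = [v_1,v_2] − [v_0,v_2] + [v_0,v_1],
  ∂[v_0,v_2,v_4] = [v_2,v_4] − [v_0,v_4] + [v_0,v_2].
This gives a 9×4 integer matrix of rank 3; reducing to Smith normal form yields diagonal entries (1,1,1).

Now H_k = ker ∂_k / im ∂_{k+1}, so:

  H_0: rank C_0 − rank ∂_1 = 7 − 5 = 2, and the invariant factors of ∂_1 are all 1, so H_0 ≅ Z^2.
  H_1: rank ker ∂_1 − rank ∂_2 = (9 − 5) − 3 = 1, and the invariant factors of ∂_2 are all 1, so H_1 ≅ Z.
  H_2: rank ker ∂_2 − rank ∂_3 = (4 − 3) − 0 = 1, and there is no ∂_3, so H_2 ≅ Z.

Hence the Betti numbers are b_0 = 2, b_1 = 1, b_2 = 1.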